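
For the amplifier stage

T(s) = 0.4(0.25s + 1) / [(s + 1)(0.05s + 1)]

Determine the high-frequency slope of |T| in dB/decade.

Each pole contributes −20 dB/decade at high frequency; each zero contributes +20 dB/decade.
Net: 1 zero(s) − 2 pole(s) → -20 dB/decade.

-20 dB/decade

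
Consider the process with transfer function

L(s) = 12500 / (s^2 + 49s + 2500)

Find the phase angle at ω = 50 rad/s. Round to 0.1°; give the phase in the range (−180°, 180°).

-90.0°

At s = jω = j50:
quadratic: (j50)² + 49·j50 + 2500 = 0 + j2450 → |·| ≈ 2450, ∠ ≈ 90.00°
∠L = 0.00° − 90.00° = -90.00°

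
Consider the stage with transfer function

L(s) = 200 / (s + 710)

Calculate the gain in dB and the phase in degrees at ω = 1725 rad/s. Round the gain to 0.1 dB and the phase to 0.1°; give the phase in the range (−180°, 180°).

Substitute s = j1725:
Numerator: 200 = 200 + j0
Denominator: (j1725) + 710 = 710 + j1725
|N| = √(200² + 0²) ≈ 200, ∠N ≈ 0.00°
|D| = √(710² + 1725²) ≈ 1865.4, ∠D ≈ 67.63°
|L| = 200 / 1865.4 ≈ 0.10722
Gain = 20 log₁₀(0.10722) ≈ -19.39 dB
∠L = 0.00° − 67.63° = -67.63°

-19.4 dB, -67.6°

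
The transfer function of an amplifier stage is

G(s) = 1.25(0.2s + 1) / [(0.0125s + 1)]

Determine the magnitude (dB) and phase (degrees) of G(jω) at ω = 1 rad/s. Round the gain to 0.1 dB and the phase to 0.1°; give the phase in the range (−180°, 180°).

At ω = 1 rad/s:
zero (1 + j1·0.2) = 1 + j0.2 → |·| ≈ 1.0198, ∠ ≈ 11.31°
pole (1 + j1·0.0125) = 1 + j0.0125 → |·| ≈ 1.0001, ∠ ≈ 0.72°
|G| = 1.25 · 1.0198 / (1.0001) ≈ 1.2746
Gain = 20 log₁₀(1.2746) ≈ 2.11 dB
∠G = (11.31°) − (0.72°) = 10.59°

2.1 dB, 10.6°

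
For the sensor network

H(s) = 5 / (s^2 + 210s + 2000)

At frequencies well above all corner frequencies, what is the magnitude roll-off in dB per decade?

-40 dB/decade

Each pole contributes −20 dB/decade at high frequency; each zero contributes +20 dB/decade.
Net: 0 zero(s) − 2 pole(s) → -40 dB/decade.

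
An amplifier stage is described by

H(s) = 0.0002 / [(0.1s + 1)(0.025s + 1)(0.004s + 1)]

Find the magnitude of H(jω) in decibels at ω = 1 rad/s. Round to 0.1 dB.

At ω = 1 rad/s:
pole (1 + j1·0.1) = 1 + j0.1 → |·| ≈ 1.005, ∠ ≈ 5.71°
pole (1 + j1·0.025) = 1 + j0.025 → |·| ≈ 1.0003, ∠ ≈ 1.43°
pole (1 + j1·0.004) = 1 + j0.004 → |·| ≈ 1, ∠ ≈ 0.23°
|H| = 0.0002 · 1 / (1.005 · 1.0003 · 1) ≈ 0.00019895
Gain = 20 log₁₀(0.00019895) ≈ -74.03 dB

-74.0 dB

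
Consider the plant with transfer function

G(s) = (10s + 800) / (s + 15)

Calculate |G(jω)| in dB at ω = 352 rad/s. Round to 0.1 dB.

20.2 dB

Substitute s = j352:
Numerator: 10(j352) + 800 = 800 + j3520
Denominator: (j352) + 15 = 15 + j352
|N| = √(800² + 3520²) ≈ 3609.8, ∠N ≈ 77.20°
|D| = √(15² + 352²) ≈ 352.32, ∠D ≈ 87.56°
|G| = 3609.8 / 352.32 ≈ 10.246
Gain = 20 log₁₀(10.246) ≈ 20.21 dB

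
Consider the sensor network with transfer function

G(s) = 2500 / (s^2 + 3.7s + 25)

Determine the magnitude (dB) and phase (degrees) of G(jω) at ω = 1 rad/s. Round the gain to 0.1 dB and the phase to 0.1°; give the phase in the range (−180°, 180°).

40.3 dB, -8.8°

At s = jω = j1:
quadratic: (j1)² + 3.7·j1 + 25 = 24 + j3.7 → |·| ≈ 24.284, ∠ ≈ 8.76°
|G| = 2500 / 24.284 ≈ 102.95
Gain = 20 log₁₀(102.95) ≈ 40.25 dB
∠G = 0.00° − 8.76° = -8.76°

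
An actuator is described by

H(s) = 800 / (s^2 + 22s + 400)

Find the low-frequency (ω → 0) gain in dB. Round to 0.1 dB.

6.0 dB

H(0) = 800 / 400 = 2
20 log₁₀(2) ≈ 6.02 dB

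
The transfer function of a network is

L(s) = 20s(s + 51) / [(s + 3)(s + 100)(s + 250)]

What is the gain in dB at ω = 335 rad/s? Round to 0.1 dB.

-26.7 dB

At s = jω = j335:
zero (s+51): 51 + j335 → |·| = √(51²+335²) = √114826 ≈ 338.86, ∠ = arctan(335/51) ≈ 81.34°
zero at origin: s = j335 → |·| = 335, ∠ = 90.00°
pole (s+3): 3 + j335 → |·| = √(3²+335²) = √112234 ≈ 335.01, ∠ = arctan(335/3) ≈ 89.49°
pole (s+100): 100 + j335 → |·| = √(100²+335²) = √122225 ≈ 349.61, ∠ = arctan(335/100) ≈ 73.38°
pole (s+250): 250 + j335 → |·| = √(250²+335²) = √174725 ≈ 418, ∠ = arctan(335/250) ≈ 53.27°
|L| = 20 · 1.1352e+05 / 4.8957e+07 ≈ 0.046375
Gain = 20 log₁₀(0.046375) ≈ -26.67 dB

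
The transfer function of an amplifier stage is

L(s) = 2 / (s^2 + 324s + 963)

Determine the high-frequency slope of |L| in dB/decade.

Each pole contributes −20 dB/decade at high frequency; each zero contributes +20 dB/decade.
Net: 0 zero(s) − 2 pole(s) → -40 dB/decade.

-40 dB/decade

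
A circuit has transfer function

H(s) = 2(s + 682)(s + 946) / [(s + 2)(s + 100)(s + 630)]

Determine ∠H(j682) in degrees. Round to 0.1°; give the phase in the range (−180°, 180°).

At s = jω = j682:
zero (s+682): 682 + j682 → |·| = √(682²+682²) = √930248 ≈ 964.49, ∠ = arctan(682/682) ≈ 45.00°
zero (s+946): 946 + j682 → |·| = √(946²+682²) = √1360040 ≈ 1166.2, ∠ = arctan(682/946) ≈ 35.79°
pole (s+2): 2 + j682 → |·| = √(2²+682²) = √465128 ≈ 682, ∠ = arctan(682/2) ≈ 89.83°
pole (s+100): 100 + j682 → |·| = √(100²+682²) = √475124 ≈ 689.29, ∠ = arctan(682/100) ≈ 81.66°
pole (s+630): 630 + j682 → |·| = √(630²+682²) = √862024 ≈ 928.45, ∠ = arctan(682/630) ≈ 47.27°
∠H = 80.79° − 218.76° = -137.97°

-138.0°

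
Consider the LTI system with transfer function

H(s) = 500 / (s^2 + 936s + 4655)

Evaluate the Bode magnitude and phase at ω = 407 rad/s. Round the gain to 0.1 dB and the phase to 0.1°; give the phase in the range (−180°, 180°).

Substitute s = j407:
Numerator: 500 = 500 + j0
Denominator: (j407)^2 + 936(j407) + 4655 = -160994 + j380952
|N| = √(500² + 0²) ≈ 500, ∠N ≈ 0.00°
|D| = √(160994² + 380952²) ≈ 4.1357e+05, ∠D ≈ 112.91°
|H| = 500 / 4.1357e+05 ≈ 0.001209
Gain = 20 log₁₀(0.001209) ≈ -58.35 dB
∠H = 0.00° − 112.91° = -112.91°

-58.4 dB, -112.9°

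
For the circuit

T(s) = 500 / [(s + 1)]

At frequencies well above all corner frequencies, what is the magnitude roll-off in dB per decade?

-20 dB/decade

Each pole contributes −20 dB/decade at high frequency; each zero contributes +20 dB/decade.
Net: 0 zero(s) − 1 pole(s) → -20 dB/decade.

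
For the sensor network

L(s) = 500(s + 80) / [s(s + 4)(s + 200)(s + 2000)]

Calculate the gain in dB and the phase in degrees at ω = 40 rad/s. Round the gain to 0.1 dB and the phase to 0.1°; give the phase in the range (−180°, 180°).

-83.3 dB, -160.2°

At s = jω = j40:
zero (s+80): 80 + j40 → |·| = √(80²+40²) = √8000 ≈ 89.443, ∠ = arctan(40/80) ≈ 26.57°
pole (s+4): 4 + j40 → |·| = √(4²+40²) = √1616 ≈ 40.2, ∠ = arctan(40/4) ≈ 84.29°
pole (s+200): 200 + j40 → |·| = √(200²+40²) = √41600 ≈ 203.96, ∠ = arctan(40/200) ≈ 11.31°
pole (s+2000): 2000 + j40 → |·| = √(2000²+40²) = √4001600 ≈ 2000.4, ∠ = arctan(40/2000) ≈ 1.15°
pole at origin: |s| = 40, ∠ = 90.00° (in denominator)
|L| = 500 · 89.443 / 6.5607e+08 ≈ 6.8166e-05
Gain = 20 log₁₀(6.8166e-05) ≈ -83.33 dB
∠L = 26.57° − 186.75° = -160.18°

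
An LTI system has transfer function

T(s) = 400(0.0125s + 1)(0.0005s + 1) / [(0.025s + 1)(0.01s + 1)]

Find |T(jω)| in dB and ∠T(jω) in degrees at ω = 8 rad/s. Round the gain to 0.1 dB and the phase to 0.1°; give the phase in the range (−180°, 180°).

51.9 dB, -9.9°

At ω = 8 rad/s:
zero (1 + j8·0.0125) = 1 + j0.1 → |·| ≈ 1.005, ∠ ≈ 5.71°
zero (1 + j8·0.0005) = 1 + j0.004 → |·| ≈ 1, ∠ ≈ 0.23°
pole (1 + j8·0.025) = 1 + j0.2 → |·| ≈ 1.0198, ∠ ≈ 11.31°
pole (1 + j8·0.01) = 1 + j0.08 → |·| ≈ 1.0032, ∠ ≈ 4.57°
|T| = 400 · 1.005 · 1 / (1.0198 · 1.0032) ≈ 392.94
Gain = 20 log₁₀(392.94) ≈ 51.89 dB
∠T = (5.71° + 0.23°) − (11.31° + 4.57°) = -9.94°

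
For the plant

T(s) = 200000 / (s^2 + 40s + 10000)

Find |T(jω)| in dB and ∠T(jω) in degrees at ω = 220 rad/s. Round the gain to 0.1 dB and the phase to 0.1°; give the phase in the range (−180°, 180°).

At s = jω = j220:
quadratic: (j220)² + 40·j220 + 10000 = -38400 + j8800 → |·| ≈ 39395, ∠ ≈ 167.09°
|T| = 200000 / 39395 ≈ 5.0768
Gain = 20 log₁₀(5.0768) ≈ 14.11 dB
∠T = 0.00° − 167.09° = -167.09°

14.1 dB, -167.1°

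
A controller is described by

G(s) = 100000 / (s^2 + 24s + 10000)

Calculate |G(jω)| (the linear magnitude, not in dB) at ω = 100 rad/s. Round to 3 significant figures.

At s = jω = j100:
quadratic: (j100)² + 24·j100 + 10000 = 0 + j2400 → |·| ≈ 2400, ∠ ≈ 90.00°
|G| = 100000 / 2400 ≈ 41.667

41.7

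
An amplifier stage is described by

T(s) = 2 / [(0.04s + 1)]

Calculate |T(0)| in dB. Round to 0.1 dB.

T(0) = 2 · 1 / 1 = 2
20 log₁₀(2) ≈ 6.02 dB

6.0 dB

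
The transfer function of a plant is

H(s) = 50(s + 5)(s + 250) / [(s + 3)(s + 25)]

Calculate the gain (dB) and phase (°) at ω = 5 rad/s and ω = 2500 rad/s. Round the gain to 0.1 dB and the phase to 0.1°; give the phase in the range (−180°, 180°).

ω = 5: 55.5 dB, -24.2°; ω = 2500: 34.0 dB, -5.2°

At s = jω = j5:
zero (s+5): 5 + j5 → |·| = √(5²+5²) = √50 ≈ 7.0711, ∠ = arctan(5/5) ≈ 45.00°
zero (s+250): 250 + j5 → |·| = √(250²+5²) = √62525 ≈ 250.05, ∠ = arctan(5/250) ≈ 1.15°
pole (s+3): 3 + j5 → |·| = √(3²+5²) = √34 ≈ 5.831, ∠ = arctan(5/3) ≈ 59.04°
pole (s+25): 25 + j5 → |·| = √(25²+5²) = √650 ≈ 25.495, ∠ = arctan(5/25) ≈ 11.31°
|H| = 50 · 1768.1 / 148.66 ≈ 594.68
Gain = 20 log₁₀(594.68) ≈ 55.49 dB
∠H = 46.15° − 70.35° = -24.20°

At s = jω = j2500:
zero (s+5): 5 + j2500 → |·| = √(5²+2500²) = √6250025 ≈ 2500, ∠ = arctan(2500/5) ≈ 89.89°
zero (s+250): 250 + j2500 → |·| = √(250²+2500²) = √6312500 ≈ 2512.5, ∠ = arctan(2500/250) ≈ 84.29°
pole (s+3): 3 + j2500 → |·| = √(3²+2500²) = √6250009 ≈ 2500, ∠ = arctan(2500/3) ≈ 89.93°
pole (s+25): 25 + j2500 → |·| = √(25²+2500²) = √6250625 ≈ 2500.1, ∠ = arctan(2500/25) ≈ 89.43°
|H| = 50 · 6.2812e+06 / 6.2502e+06 ≈ 50.248
Gain = 20 log₁₀(50.248) ≈ 34.02 dB
∠H = 174.18° − 179.36° = -5.18°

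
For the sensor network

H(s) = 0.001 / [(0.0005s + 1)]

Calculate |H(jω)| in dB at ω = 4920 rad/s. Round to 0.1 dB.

-68.5 dB

At ω = 4920 rad/s:
pole (1 + j4920·0.0005) = 1 + j2.46 → |·| ≈ 2.6555, ∠ ≈ 67.88°
|H| = 0.001 · 1 / (2.6555) ≈ 0.00037658
Gain = 20 log₁₀(0.00037658) ≈ -68.48 dB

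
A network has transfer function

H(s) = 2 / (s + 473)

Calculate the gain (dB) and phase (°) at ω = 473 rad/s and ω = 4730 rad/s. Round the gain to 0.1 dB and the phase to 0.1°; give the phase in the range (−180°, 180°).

At s = jω = j473:
pole (s+473): 473 + j473 → |·| = √(473²+473²) = √447458 ≈ 668.92, ∠ = arctan(473/473) ≈ 45.00°
|H| = 2 / 668.92 ≈ 0.0029899
Gain = 20 log₁₀(0.0029899) ≈ -50.49 dB
∠H = 0.00° − 45.00° = -45.00°

At s = jω = j4730:
pole (s+473): 473 + j4730 → |·| = √(473²+4730²) = √22596629 ≈ 4753.6, ∠ = arctan(4730/473) ≈ 84.29°
|H| = 2 / 4753.6 ≈ 0.00042073
Gain = 20 log₁₀(0.00042073) ≈ -67.52 dB
∠H = 0.00° − 84.29° = -84.29°

ω = 473: -50.5 dB, -45.0°; ω = 4730: -67.5 dB, -84.3°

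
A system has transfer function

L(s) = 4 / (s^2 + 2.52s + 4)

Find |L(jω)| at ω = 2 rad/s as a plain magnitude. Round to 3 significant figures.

At s = jω = j2:
quadratic: (j2)² + 2.52·j2 + 4 = 0 + j5.04 → |·| ≈ 5.04, ∠ ≈ 90.00°
|L| = 4 / 5.04 ≈ 0.79365

0.794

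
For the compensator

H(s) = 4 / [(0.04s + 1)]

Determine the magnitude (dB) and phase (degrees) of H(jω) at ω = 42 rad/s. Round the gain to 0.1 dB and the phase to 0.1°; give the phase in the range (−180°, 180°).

At ω = 42 rad/s:
pole (1 + j42·0.04) = 1 + j1.68 → |·| ≈ 1.9551, ∠ ≈ 59.24°
|H| = 4 · 1 / (1.9551) ≈ 2.0459
Gain = 20 log₁₀(2.0459) ≈ 6.22 dB
∠H = (0°) − (59.24°) = -59.24°

6.2 dB, -59.2°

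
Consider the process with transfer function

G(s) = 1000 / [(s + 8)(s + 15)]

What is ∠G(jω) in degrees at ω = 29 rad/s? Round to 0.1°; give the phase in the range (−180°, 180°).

At s = jω = j29:
pole (s+8): 8 + j29 → |·| = √(8²+29²) = √905 ≈ 30.083, ∠ = arctan(29/8) ≈ 74.58°
pole (s+15): 15 + j29 → |·| = √(15²+29²) = √1066 ≈ 32.65, ∠ = arctan(29/15) ≈ 62.65°
∠G = 0.00° − 137.23° = -137.23°

-137.2°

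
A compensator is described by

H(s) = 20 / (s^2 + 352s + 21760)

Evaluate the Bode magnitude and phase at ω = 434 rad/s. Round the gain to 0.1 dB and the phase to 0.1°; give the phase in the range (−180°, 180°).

Substitute s = j434:
Numerator: 20 = 20 + j0
Denominator: (j434)^2 + 352(j434) + 21760 = -166596 + j152768
|N| = √(20² + 0²) ≈ 20, ∠N ≈ 0.00°
|D| = √(166596² + 152768²) ≈ 2.2604e+05, ∠D ≈ 137.48°
|H| = 20 / 2.2604e+05 ≈ 8.848e-05
Gain = 20 log₁₀(8.848e-05) ≈ -81.06 dB
∠H = 0.00° − 137.48° = -137.48°

-81.1 dB, -137.5°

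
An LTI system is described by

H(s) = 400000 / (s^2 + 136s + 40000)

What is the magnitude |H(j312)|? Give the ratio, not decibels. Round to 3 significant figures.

At s = jω = j312:
quadratic: (j312)² + 136·j312 + 40000 = -57344 + j42432 → |·| ≈ 71336, ∠ ≈ 143.50°
|H| = 400000 / 71336 ≈ 5.6073

5.61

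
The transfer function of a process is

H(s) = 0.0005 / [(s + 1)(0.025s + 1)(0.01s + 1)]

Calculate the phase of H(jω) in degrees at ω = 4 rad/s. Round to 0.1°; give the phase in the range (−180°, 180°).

-84.0°

At ω = 4 rad/s:
pole (1 + j4·1) = 1 + j4 → |·| ≈ 4.1231, ∠ ≈ 75.96°
pole (1 + j4·0.025) = 1 + j0.1 → |·| ≈ 1.005, ∠ ≈ 5.71°
pole (1 + j4·0.01) = 1 + j0.04 → |·| ≈ 1.0008, ∠ ≈ 2.29°
∠H = (0°) − (75.96° + 5.71° + 2.29°) = -83.96°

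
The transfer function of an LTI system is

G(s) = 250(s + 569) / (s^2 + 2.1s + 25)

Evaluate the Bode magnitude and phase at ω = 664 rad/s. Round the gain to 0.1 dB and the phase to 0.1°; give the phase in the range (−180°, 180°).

-6.1 dB, -130.4°

At s = jω = j664:
zero (s+569): 569 + j664 → |·| = √(569²+664²) = √764657 ≈ 874.45, ∠ = arctan(664/569) ≈ 49.41°
quadratic: (j664)² + 2.1·j664 + 25 = -440871 + j1394.4 → |·| ≈ 4.4087e+05, ∠ ≈ 179.82°
|G| = 250 · 874.45 / 4.4087e+05 ≈ 0.49587
Gain = 20 log₁₀(0.49587) ≈ -6.09 dB
∠G = 49.41° − 179.82° = -130.41°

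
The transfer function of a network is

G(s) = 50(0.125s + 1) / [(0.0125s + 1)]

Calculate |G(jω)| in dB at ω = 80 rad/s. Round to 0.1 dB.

At ω = 80 rad/s:
zero (1 + j80·0.125) = 1 + j10 → |·| ≈ 10.05, ∠ ≈ 84.29°
pole (1 + j80·0.0125) = 1 + j1 → |·| ≈ 1.4142, ∠ ≈ 45.00°
|G| = 50 · 10.05 / (1.4142) ≈ 355.32
Gain = 20 log₁₀(355.32) ≈ 51.01 dB

51.0 dB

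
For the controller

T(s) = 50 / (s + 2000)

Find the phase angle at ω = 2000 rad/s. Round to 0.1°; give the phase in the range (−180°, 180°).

-45.0°

Substitute s = j2000:
Numerator: 50 = 50 + j0
Denominator: (j2000) + 2000 = 2000 + j2000
|N| = √(50² + 0²) ≈ 50, ∠N ≈ 0.00°
|D| = √(2000² + 2000²) ≈ 2828.4, ∠D ≈ 45.00°
∠T = 0.00° − 45.00° = -45.00°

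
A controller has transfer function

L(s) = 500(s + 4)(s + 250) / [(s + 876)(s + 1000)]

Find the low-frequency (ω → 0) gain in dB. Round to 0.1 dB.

L(0) = 500·4·250 / (876·1000) ≈ 0.57078
20 log₁₀(0.57078) ≈ -4.87 dB

-4.9 dB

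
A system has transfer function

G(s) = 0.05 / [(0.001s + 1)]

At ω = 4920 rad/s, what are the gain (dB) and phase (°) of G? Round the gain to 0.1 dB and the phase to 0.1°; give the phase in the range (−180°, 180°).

-40.0 dB, -78.5°

At ω = 4920 rad/s:
pole (1 + j4920·0.001) = 1 + j4.92 → |·| ≈ 5.0206, ∠ ≈ 78.51°
|G| = 0.05 · 1 / (5.0206) ≈ 0.009959
Gain = 20 log₁₀(0.009959) ≈ -40.04 dB
∠G = (0°) − (78.51°) = -78.51°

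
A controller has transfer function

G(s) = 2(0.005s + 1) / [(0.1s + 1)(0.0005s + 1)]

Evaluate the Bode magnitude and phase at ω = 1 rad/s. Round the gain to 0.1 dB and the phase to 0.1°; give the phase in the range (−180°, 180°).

At ω = 1 rad/s:
zero (1 + j1·0.005) = 1 + j0.005 → |·| ≈ 1, ∠ ≈ 0.29°
pole (1 + j1·0.1) = 1 + j0.1 → |·| ≈ 1.005, ∠ ≈ 5.71°
pole (1 + j1·0.0005) = 1 + j0.0005 → |·| ≈ 1, ∠ ≈ 0.03°
|G| = 2 · 1 / (1.005 · 1) ≈ 1.99
Gain = 20 log₁₀(1.99) ≈ 5.98 dB
∠G = (0.29°) − (5.71° + 0.03°) = -5.45°

6.0 dB, -5.5°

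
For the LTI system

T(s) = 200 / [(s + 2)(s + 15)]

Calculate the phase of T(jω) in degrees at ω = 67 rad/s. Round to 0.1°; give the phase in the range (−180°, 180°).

At s = jω = j67:
pole (s+2): 2 + j67 → |·| = √(2²+67²) = √4493 ≈ 67.03, ∠ = arctan(67/2) ≈ 88.29°
pole (s+15): 15 + j67 → |·| = √(15²+67²) = √4714 ≈ 68.659, ∠ = arctan(67/15) ≈ 77.38°
∠T = 0.00° − 165.67° = -165.67°

-165.7°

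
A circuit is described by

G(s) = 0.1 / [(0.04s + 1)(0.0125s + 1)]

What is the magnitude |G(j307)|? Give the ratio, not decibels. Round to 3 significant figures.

0.00205

At ω = 307 rad/s:
pole (1 + j307·0.04) = 1 + j12.28 → |·| ≈ 12.321, ∠ ≈ 85.34°
pole (1 + j307·0.0125) = 1 + j3.8375 → |·| ≈ 3.9657, ∠ ≈ 75.39°
|G| = 0.1 · 1 / (12.321 · 3.9657) ≈ 0.0020466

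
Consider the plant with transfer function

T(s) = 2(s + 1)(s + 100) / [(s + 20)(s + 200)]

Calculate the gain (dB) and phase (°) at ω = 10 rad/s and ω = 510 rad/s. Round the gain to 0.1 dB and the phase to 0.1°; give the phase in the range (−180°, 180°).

ω = 10: -6.9 dB, 60.6°; ω = 510: 5.6 dB, 12.5°

At s = jω = j10:
zero (s+1): 1 + j10 → |·| = √(1²+10²) = √101 ≈ 10.05, ∠ = arctan(10/1) ≈ 84.29°
zero (s+100): 100 + j10 → |·| = √(100²+10²) = √10100 ≈ 100.5, ∠ = arctan(10/100) ≈ 5.71°
pole (s+20): 20 + j10 → |·| = √(20²+10²) = √500 ≈ 22.361, ∠ = arctan(10/20) ≈ 26.57°
pole (s+200): 200 + j10 → |·| = √(200²+10²) = √40100 ≈ 200.25, ∠ = arctan(10/200) ≈ 2.86°
|T| = 2 · 1010 / 4477.8 ≈ 0.45111
Gain = 20 log₁₀(0.45111) ≈ -6.91 dB
∠T = 90.00° − 29.43° = 60.57°

At s = jω = j510:
zero (s+1): 1 + j510 → |·| = √(1²+510²) = √260101 ≈ 510, ∠ = arctan(510/1) ≈ 89.89°
zero (s+100): 100 + j510 → |·| = √(100²+510²) = √270100 ≈ 519.71, ∠ = arctan(510/100) ≈ 78.91°
pole (s+20): 20 + j510 → |·| = √(20²+510²) = √260500 ≈ 510.39, ∠ = arctan(510/20) ≈ 87.75°
pole (s+200): 200 + j510 → |·| = √(200²+510²) = √300100 ≈ 547.81, ∠ = arctan(510/200) ≈ 68.59°
|T| = 2 · 2.6505e+05 / 2.796e+05 ≈ 1.8959
Gain = 20 log₁₀(1.8959) ≈ 5.56 dB
∠T = 168.80° − 156.34° = 12.46°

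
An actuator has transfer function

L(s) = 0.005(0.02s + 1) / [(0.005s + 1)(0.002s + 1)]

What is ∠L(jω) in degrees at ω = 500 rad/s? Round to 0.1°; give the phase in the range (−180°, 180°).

-28.9°

At ω = 500 rad/s:
zero (1 + j500·0.02) = 1 + j10 → |·| ≈ 10.05, ∠ ≈ 84.29°
pole (1 + j500·0.005) = 1 + j2.5 → |·| ≈ 2.6926, ∠ ≈ 68.20°
pole (1 + j500·0.002) = 1 + j1 → |·| ≈ 1.4142, ∠ ≈ 45.00°
∠L = (84.29°) − (68.20° + 45.00°) = -28.91°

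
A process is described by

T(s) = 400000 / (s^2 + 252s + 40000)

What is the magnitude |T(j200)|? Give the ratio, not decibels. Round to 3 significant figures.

At s = jω = j200:
quadratic: (j200)² + 252·j200 + 40000 = 0 + j50400 → |·| ≈ 50400, ∠ ≈ 90.00°
|T| = 400000 / 50400 ≈ 7.9365

7.94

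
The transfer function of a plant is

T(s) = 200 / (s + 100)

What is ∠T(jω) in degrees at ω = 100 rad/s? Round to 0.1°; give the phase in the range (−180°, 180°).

-45.0°

Substitute s = j100:
Numerator: 200 = 200 + j0
Denominator: (j100) + 100 = 100 + j100
|N| = √(200² + 0²) ≈ 200, ∠N ≈ 0.00°
|D| = √(100² + 100²) ≈ 141.42, ∠D ≈ 45.00°
∠T = 0.00° − 45.00° = -45.00°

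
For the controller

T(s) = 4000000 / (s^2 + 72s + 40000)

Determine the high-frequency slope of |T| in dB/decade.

Each pole contributes −20 dB/decade at high frequency; each zero contributes +20 dB/decade.
Net: 0 zero(s) − 2 pole(s) → -40 dB/decade.

-40 dB/decade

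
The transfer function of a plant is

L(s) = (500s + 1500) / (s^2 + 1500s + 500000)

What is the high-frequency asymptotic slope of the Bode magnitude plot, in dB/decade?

Each pole contributes −20 dB/decade at high frequency; each zero contributes +20 dB/decade.
Net: 1 zero(s) − 2 pole(s) → -20 dB/decade.

-20 dB/decade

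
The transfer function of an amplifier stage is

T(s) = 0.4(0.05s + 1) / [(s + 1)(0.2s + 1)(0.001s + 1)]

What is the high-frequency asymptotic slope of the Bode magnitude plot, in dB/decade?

Each pole contributes −20 dB/decade at high frequency; each zero contributes +20 dB/decade.
Net: 1 zero(s) − 3 pole(s) → -40 dB/decade.

-40 dB/decade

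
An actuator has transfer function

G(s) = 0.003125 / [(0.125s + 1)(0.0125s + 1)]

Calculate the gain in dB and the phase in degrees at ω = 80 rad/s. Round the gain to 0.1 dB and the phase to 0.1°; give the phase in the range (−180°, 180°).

At ω = 80 rad/s:
pole (1 + j80·0.125) = 1 + j10 → |·| ≈ 10.05, ∠ ≈ 84.29°
pole (1 + j80·0.0125) = 1 + j1 → |·| ≈ 1.4142, ∠ ≈ 45.00°
|G| = 0.003125 · 1 / (10.05 · 1.4142) ≈ 0.00021987
Gain = 20 log₁₀(0.00021987) ≈ -73.16 dB
∠G = (0°) − (84.29° + 45.00°) = -129.29°

-73.2 dB, -129.3°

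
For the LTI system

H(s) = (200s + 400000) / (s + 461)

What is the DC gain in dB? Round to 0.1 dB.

H(0) = 400000 / 461 ≈ 867.68
20 log₁₀(867.68) ≈ 58.77 dB

58.8 dB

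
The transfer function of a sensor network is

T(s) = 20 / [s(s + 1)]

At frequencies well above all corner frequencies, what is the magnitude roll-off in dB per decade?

Each pole contributes −20 dB/decade at high frequency; each zero contributes +20 dB/decade.
Net: 0 zero(s) − 2 pole(s) → -40 dB/decade.

-40 dB/decade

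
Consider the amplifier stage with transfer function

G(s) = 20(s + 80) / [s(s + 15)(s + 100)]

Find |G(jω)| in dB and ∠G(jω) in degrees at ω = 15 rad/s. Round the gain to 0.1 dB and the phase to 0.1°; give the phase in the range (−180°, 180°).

At s = jω = j15:
zero (s+80): 80 + j15 → |·| = √(80²+15²) = √6625 ≈ 81.394, ∠ = arctan(15/80) ≈ 10.62°
pole (s+15): 15 + j15 → |·| = √(15²+15²) = √450 ≈ 21.213, ∠ = arctan(15/15) ≈ 45.00°
pole (s+100): 100 + j15 → |·| = √(100²+15²) = √10225 ≈ 101.12, ∠ = arctan(15/100) ≈ 8.53°
pole at origin: |s| = 15, ∠ = 90.00° (in denominator)
|G| = 20 · 81.394 / 32176 ≈ 0.050593
Gain = 20 log₁₀(0.050593) ≈ -25.92 dB
∠G = 10.62° − 143.53° = -132.91°

-25.9 dB, -132.9°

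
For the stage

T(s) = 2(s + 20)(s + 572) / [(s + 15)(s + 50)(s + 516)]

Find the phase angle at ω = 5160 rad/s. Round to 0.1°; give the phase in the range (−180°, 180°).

-90.1°

At s = jω = j5160:
zero (s+20): 20 + j5160 → |·| = √(20²+5160²) = √26626000 ≈ 5160, ∠ = arctan(5160/20) ≈ 89.78°
zero (s+572): 572 + j5160 → |·| = √(572²+5160²) = √26952784 ≈ 5191.6, ∠ = arctan(5160/572) ≈ 83.67°
pole (s+15): 15 + j5160 → |·| = √(15²+5160²) = √26625825 ≈ 5160, ∠ = arctan(5160/15) ≈ 89.83°
pole (s+50): 50 + j5160 → |·| = √(50²+5160²) = √26628100 ≈ 5160.2, ∠ = arctan(5160/50) ≈ 89.44°
pole (s+516): 516 + j5160 → |·| = √(516²+5160²) = √26891856 ≈ 5185.7, ∠ = arctan(5160/516) ≈ 84.29°
∠T = 173.45° − 263.56° = -90.11°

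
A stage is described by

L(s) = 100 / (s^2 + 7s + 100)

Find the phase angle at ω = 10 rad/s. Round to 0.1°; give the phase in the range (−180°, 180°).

-90.0°

At s = jω = j10:
quadratic: (j10)² + 7·j10 + 100 = 0 + j70 → |·| ≈ 70, ∠ ≈ 90.00°
∠L = 0.00° − 90.00° = -90.00°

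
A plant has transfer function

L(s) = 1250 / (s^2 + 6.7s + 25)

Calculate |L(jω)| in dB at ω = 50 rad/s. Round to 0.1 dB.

At s = jω = j50:
quadratic: (j50)² + 6.7·j50 + 25 = -2475 + j335 → |·| ≈ 2497.6, ∠ ≈ 172.29°
|L| = 1250 / 2497.6 ≈ 0.50048
Gain = 20 log₁₀(0.50048) ≈ -6.01 dB

-6.0 dB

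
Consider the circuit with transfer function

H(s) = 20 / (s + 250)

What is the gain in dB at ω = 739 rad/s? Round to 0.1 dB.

-31.8 dB

At s = jω = j739:
pole (s+250): 250 + j739 → |·| = √(250²+739²) = √608621 ≈ 780.14, ∠ = arctan(739/250) ≈ 71.31°
|H| = 20 / 780.14 ≈ 0.025636
Gain = 20 log₁₀(0.025636) ≈ -31.82 dB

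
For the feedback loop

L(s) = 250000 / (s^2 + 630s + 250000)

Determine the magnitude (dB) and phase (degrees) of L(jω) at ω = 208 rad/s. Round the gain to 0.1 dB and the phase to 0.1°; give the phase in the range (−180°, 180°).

At s = jω = j208:
quadratic: (j208)² + 630·j208 + 250000 = 206736 + j131040 → |·| ≈ 2.4477e+05, ∠ ≈ 32.37°
|L| = 250000 / 2.4477e+05 ≈ 1.0214
Gain = 20 log₁₀(1.0214) ≈ 0.18 dB
∠L = 0.00° − 32.37° = -32.37°

0.2 dB, -32.4°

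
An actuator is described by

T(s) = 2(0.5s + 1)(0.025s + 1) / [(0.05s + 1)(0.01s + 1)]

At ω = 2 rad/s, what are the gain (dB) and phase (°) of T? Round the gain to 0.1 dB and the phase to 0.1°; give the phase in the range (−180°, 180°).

At ω = 2 rad/s:
zero (1 + j2·0.5) = 1 + j1 → |·| ≈ 1.4142, ∠ ≈ 45.00°
zero (1 + j2·0.025) = 1 + j0.05 → |·| ≈ 1.0012, ∠ ≈ 2.86°
pole (1 + j2·0.05) = 1 + j0.1 → |·| ≈ 1.005, ∠ ≈ 5.71°
pole (1 + j2·0.01) = 1 + j0.02 → |·| ≈ 1.0002, ∠ ≈ 1.15°
|T| = 2 · 1.4142 · 1.0012 / (1.005 · 1.0002) ≈ 2.8171
Gain = 20 log₁₀(2.8171) ≈ 9.00 dB
∠T = (45.00° + 2.86°) − (5.71° + 1.15°) = 41.00°

9.0 dB, 41.0°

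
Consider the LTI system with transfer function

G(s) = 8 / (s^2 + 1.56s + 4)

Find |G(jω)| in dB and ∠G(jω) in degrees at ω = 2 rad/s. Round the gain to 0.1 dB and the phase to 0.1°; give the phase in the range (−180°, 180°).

At s = jω = j2:
quadratic: (j2)² + 1.56·j2 + 4 = 0 + j3.12 → |·| ≈ 3.12, ∠ ≈ 90.00°
|G| = 8 / 3.12 ≈ 2.5641
Gain = 20 log₁₀(2.5641) ≈ 8.18 dB
∠G = 0.00° − 90.00° = -90.00°

8.2 dB, -90.0°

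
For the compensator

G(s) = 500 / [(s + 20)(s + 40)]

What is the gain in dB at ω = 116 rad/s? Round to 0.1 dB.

-29.2 dB

At s = jω = j116:
pole (s+20): 20 + j116 → |·| = √(20²+116²) = √13856 ≈ 117.71, ∠ = arctan(116/20) ≈ 80.22°
pole (s+40): 40 + j116 → |·| = √(40²+116²) = √15056 ≈ 122.7, ∠ = arctan(116/40) ≈ 70.97°
|G| = 500 / 14443 ≈ 0.034619
Gain = 20 log₁₀(0.034619) ≈ -29.21 dB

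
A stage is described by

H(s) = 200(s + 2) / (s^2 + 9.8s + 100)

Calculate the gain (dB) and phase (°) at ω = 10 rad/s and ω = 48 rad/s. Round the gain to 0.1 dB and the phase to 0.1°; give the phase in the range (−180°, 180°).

At s = jω = j10:
zero (s+2): 2 + j10 → |·| = √(2²+10²) = √104 ≈ 10.198, ∠ = arctan(10/2) ≈ 78.69°
quadratic: (j10)² + 9.8·j10 + 100 = 0 + j98 → |·| ≈ 98, ∠ ≈ 90.00°
|H| = 200 · 10.198 / 98 ≈ 20.812
Gain = 20 log₁₀(20.812) ≈ 26.37 dB
∠H = 78.69° − 90.00° = -11.31°

At s = jω = j48:
zero (s+2): 2 + j48 → |·| = √(2²+48²) = √2308 ≈ 48.042, ∠ = arctan(48/2) ≈ 87.61°
quadratic: (j48)² + 9.8·j48 + 100 = -2204 + j470.4 → |·| ≈ 2253.6, ∠ ≈ 167.95°
|H| = 200 · 48.042 / 2253.6 ≈ 4.2636
Gain = 20 log₁₀(4.2636) ≈ 12.60 dB
∠H = 87.61° − 167.95° = -80.34°

ω = 10: 26.4 dB, -11.3°; ω = 48: 12.6 dB, -80.3°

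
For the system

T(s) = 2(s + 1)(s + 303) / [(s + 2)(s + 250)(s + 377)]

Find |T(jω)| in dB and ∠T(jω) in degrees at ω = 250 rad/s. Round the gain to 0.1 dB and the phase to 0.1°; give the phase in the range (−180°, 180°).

-46.2 dB, -38.8°

At s = jω = j250:
zero (s+1): 1 + j250 → |·| = √(1²+250²) = √62501 ≈ 250, ∠ = arctan(250/1) ≈ 89.77°
zero (s+303): 303 + j250 → |·| = √(303²+250²) = √154309 ≈ 392.82, ∠ = arctan(250/303) ≈ 39.53°
pole (s+2): 2 + j250 → |·| = √(2²+250²) = √62504 ≈ 250.01, ∠ = arctan(250/2) ≈ 89.54°
pole (s+250): 250 + j250 → |·| = √(250²+250²) = √125000 ≈ 353.55, ∠ = arctan(250/250) ≈ 45.00°
pole (s+377): 377 + j250 → |·| = √(377²+250²) = √204629 ≈ 452.36, ∠ = arctan(250/377) ≈ 33.55°
|T| = 2 · 98205 / 3.9985e+07 ≈ 0.0049121
Gain = 20 log₁₀(0.0049121) ≈ -46.17 dB
∠T = 129.30° − 168.09° = -38.79°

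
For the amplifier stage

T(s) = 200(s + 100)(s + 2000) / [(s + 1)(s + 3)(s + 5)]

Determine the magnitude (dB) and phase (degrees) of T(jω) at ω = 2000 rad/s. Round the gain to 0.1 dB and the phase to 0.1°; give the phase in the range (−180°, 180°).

At s = jω = j2000:
zero (s+100): 100 + j2000 → |·| = √(100²+2000²) = √4010000 ≈ 2002.5, ∠ = arctan(2000/100) ≈ 87.14°
zero (s+2000): 2000 + j2000 → |·| = √(2000²+2000²) = √8000000 ≈ 2828.4, ∠ = arctan(2000/2000) ≈ 45.00°
pole (s+1): 1 + j2000 → |·| = √(1²+2000²) = √4000001 ≈ 2000, ∠ = arctan(2000/1) ≈ 89.97°
pole (s+3): 3 + j2000 → |·| = √(3²+2000²) = √4000009 ≈ 2000, ∠ = arctan(2000/3) ≈ 89.91°
pole (s+5): 5 + j2000 → |·| = √(5²+2000²) = √4000025 ≈ 2000, ∠ = arctan(2000/5) ≈ 89.86°
|T| = 200 · 5.6639e+06 / 8e+09 ≈ 0.1416
Gain = 20 log₁₀(0.1416) ≈ -16.98 dB
∠T = 132.14° − 269.74° = -137.60°

-17.0 dB, -137.6°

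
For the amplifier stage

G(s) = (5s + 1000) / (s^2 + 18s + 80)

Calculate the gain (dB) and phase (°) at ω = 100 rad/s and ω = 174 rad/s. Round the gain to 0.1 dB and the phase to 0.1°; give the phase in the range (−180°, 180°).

ω = 100: -19.1 dB, -143.2°; ω = 174: -27.2 dB, -133.1°

Substitute s = j100:
Numerator: 5(j100) + 1000 = 1000 + j500
Denominator: (j100)^2 + 18(j100) + 80 = -9920 + j1800
|N| = √(1000² + 500²) ≈ 1118, ∠N ≈ 26.57°
|D| = √(9920² + 1800²) ≈ 10082, ∠D ≈ 169.72°
|G| = 1118 / 10082 ≈ 0.11089
Gain = 20 log₁₀(0.11089) ≈ -19.10 dB
∠G = 26.57° − 169.72° = -143.15°

Substitute s = j174:
Numerator: 5(j174) + 1000 = 1000 + j870
Denominator: (j174)^2 + 18(j174) + 80 = -30196 + j3132
|N| = √(1000² + 870²) ≈ 1325.5, ∠N ≈ 41.02°
|D| = √(30196² + 3132²) ≈ 30358, ∠D ≈ 174.08°
|G| = 1325.5 / 30358 ≈ 0.043662
Gain = 20 log₁₀(0.043662) ≈ -27.20 dB
∠G = 41.02° − 174.08° = -133.06°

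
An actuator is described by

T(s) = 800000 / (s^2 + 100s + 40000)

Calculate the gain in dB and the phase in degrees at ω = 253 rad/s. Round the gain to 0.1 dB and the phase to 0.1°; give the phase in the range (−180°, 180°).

At s = jω = j253:
quadratic: (j253)² + 100·j253 + 40000 = -24009 + j25300 → |·| ≈ 34879, ∠ ≈ 133.50°
|T| = 800000 / 34879 ≈ 22.936
Gain = 20 log₁₀(22.936) ≈ 27.21 dB
∠T = 0.00° − 133.50° = -133.50°

27.2 dB, -133.5°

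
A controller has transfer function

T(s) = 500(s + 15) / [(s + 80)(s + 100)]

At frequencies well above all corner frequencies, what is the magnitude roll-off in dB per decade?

-20 dB/decade

Each pole contributes −20 dB/decade at high frequency; each zero contributes +20 dB/decade.
Net: 1 zero(s) − 2 pole(s) → -20 dB/decade.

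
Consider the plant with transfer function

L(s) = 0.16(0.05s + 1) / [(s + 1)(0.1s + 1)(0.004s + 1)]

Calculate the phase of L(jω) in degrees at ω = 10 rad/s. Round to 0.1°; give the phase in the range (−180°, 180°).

-105.0°

At ω = 10 rad/s:
zero (1 + j10·0.05) = 1 + j0.5 → |·| ≈ 1.118, ∠ ≈ 26.57°
pole (1 + j10·1) = 1 + j10 → |·| ≈ 10.05, ∠ ≈ 84.29°
pole (1 + j10·0.1) = 1 + j1 → |·| ≈ 1.4142, ∠ ≈ 45.00°
pole (1 + j10·0.004) = 1 + j0.04 → |·| ≈ 1.0008, ∠ ≈ 2.29°
∠L = (26.57°) − (84.29° + 45.00° + 2.29°) = -105.01°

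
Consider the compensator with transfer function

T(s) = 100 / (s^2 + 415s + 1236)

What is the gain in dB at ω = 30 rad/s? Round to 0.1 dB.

Substitute s = j30:
Numerator: 100 = 100 + j0
Denominator: (j30)^2 + 415(j30) + 1236 = 336 + j12450
|N| = √(100² + 0²) ≈ 100, ∠N ≈ 0.00°
|D| = √(336² + 12450²) ≈ 12455, ∠D ≈ 88.45°
|T| = 100 / 12455 ≈ 0.0080289
Gain = 20 log₁₀(0.0080289) ≈ -41.91 dB

-41.9 dB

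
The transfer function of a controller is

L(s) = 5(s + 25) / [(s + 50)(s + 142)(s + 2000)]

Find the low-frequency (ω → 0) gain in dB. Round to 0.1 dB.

L(0) = 5·25 / (50·142·2000) ≈ 8.8028e-06
20 log₁₀(8.8028e-06) ≈ -101.11 dB

-101.1 dB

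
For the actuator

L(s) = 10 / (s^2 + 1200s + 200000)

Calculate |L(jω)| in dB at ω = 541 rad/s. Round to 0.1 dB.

-96.3 dB

Substitute s = j541:
Numerator: 10 = 10 + j0
Denominator: (j541)^2 + 1200(j541) + 200000 = -92681 + j649200
|N| = √(10² + 0²) ≈ 10, ∠N ≈ 0.00°
|D| = √(92681² + 649200²) ≈ 6.5578e+05, ∠D ≈ 98.12°
|L| = 10 / 6.5578e+05 ≈ 1.5249e-05
Gain = 20 log₁₀(1.5249e-05) ≈ -96.34 dB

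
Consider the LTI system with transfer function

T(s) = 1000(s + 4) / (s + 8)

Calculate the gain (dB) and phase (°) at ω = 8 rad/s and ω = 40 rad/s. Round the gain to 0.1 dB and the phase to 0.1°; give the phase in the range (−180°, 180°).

ω = 8: 58.0 dB, 18.4°; ω = 40: 59.9 dB, 5.6°

At s = jω = j8:
zero (s+4): 4 + j8 → |·| = √(4²+8²) = √80 ≈ 8.9443, ∠ = arctan(8/4) ≈ 63.43°
pole (s+8): 8 + j8 → |·| = √(8²+8²) = √128 ≈ 11.314, ∠ = arctan(8/8) ≈ 45.00°
|T| = 1000 · 8.9443 / 11.314 ≈ 790.55
Gain = 20 log₁₀(790.55) ≈ 57.96 dB
∠T = 63.43° − 45.00° = 18.43°

At s = jω = j40:
zero (s+4): 4 + j40 → |·| = √(4²+40²) = √1616 ≈ 40.2, ∠ = arctan(40/4) ≈ 84.29°
pole (s+8): 8 + j40 → |·| = √(8²+40²) = √1664 ≈ 40.792, ∠ = arctan(40/8) ≈ 78.69°
|T| = 1000 · 40.2 / 40.792 ≈ 985.49
Gain = 20 log₁₀(985.49) ≈ 59.87 dB
∠T = 84.29° − 78.69° = 5.60°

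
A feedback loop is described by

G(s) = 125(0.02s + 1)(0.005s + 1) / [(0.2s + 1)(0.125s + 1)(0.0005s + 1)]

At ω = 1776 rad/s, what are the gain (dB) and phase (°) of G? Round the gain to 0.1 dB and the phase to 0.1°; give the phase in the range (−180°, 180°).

-8.5 dB, -49.2°

At ω = 1776 rad/s:
zero (1 + j1776·0.02) = 1 + j35.52 → |·| ≈ 35.534, ∠ ≈ 88.39°
zero (1 + j1776·0.005) = 1 + j8.88 → |·| ≈ 8.9361, ∠ ≈ 83.57°
pole (1 + j1776·0.2) = 1 + j355.2 → |·| ≈ 355.2, ∠ ≈ 89.84°
pole (1 + j1776·0.125) = 1 + j222 → |·| ≈ 222, ∠ ≈ 89.74°
pole (1 + j1776·0.0005) = 1 + j0.888 → |·| ≈ 1.3374, ∠ ≈ 41.61°
|G| = 125 · 35.534 · 8.9361 / (355.2 · 222 · 1.3374) ≈ 0.37637
Gain = 20 log₁₀(0.37637) ≈ -8.49 dB
∠G = (88.39° + 83.57°) − (89.84° + 89.74° + 41.61°) = -49.23°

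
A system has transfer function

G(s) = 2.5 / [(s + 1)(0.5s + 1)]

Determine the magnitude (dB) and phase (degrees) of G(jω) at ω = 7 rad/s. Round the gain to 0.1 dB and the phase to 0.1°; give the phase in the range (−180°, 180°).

-20.3 dB, -155.9°

At ω = 7 rad/s:
pole (1 + j7·1) = 1 + j7 → |·| ≈ 7.0711, ∠ ≈ 81.87°
pole (1 + j7·0.5) = 1 + j3.5 → |·| ≈ 3.6401, ∠ ≈ 74.05°
|G| = 2.5 · 1 / (7.0711 · 3.6401) ≈ 0.097127
Gain = 20 log₁₀(0.097127) ≈ -20.25 dB
∠G = (0°) − (81.87° + 74.05°) = -155.92°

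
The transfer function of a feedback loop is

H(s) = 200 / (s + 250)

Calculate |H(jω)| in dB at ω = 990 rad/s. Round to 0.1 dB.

Substitute s = j990:
Numerator: 200 = 200 + j0
Denominator: (j990) + 250 = 250 + j990
|N| = √(200² + 0²) ≈ 200, ∠N ≈ 0.00°
|D| = √(250² + 990²) ≈ 1021.1, ∠D ≈ 75.83°
|H| = 200 / 1021.1 ≈ 0.19587
Gain = 20 log₁₀(0.19587) ≈ -14.16 dB

-14.2 dB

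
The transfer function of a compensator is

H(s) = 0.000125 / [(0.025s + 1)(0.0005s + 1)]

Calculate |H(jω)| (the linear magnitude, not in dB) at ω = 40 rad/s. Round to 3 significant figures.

8.84e-05

At ω = 40 rad/s:
pole (1 + j40·0.025) = 1 + j1 → |·| ≈ 1.4142, ∠ ≈ 45.00°
pole (1 + j40·0.0005) = 1 + j0.02 → |·| ≈ 1.0002, ∠ ≈ 1.15°
|H| = 0.000125 · 1 / (1.4142 · 1.0002) ≈ 8.8372e-05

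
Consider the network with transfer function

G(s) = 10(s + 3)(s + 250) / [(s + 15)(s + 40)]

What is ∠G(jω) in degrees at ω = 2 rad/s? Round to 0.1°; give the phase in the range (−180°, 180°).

At s = jω = j2:
zero (s+3): 3 + j2 → |·| = √(3²+2²) = √13 ≈ 3.6056, ∠ = arctan(2/3) ≈ 33.69°
zero (s+250): 250 + j2 → |·| = √(250²+2²) = √62504 ≈ 250.01, ∠ = arctan(2/250) ≈ 0.46°
pole (s+15): 15 + j2 → |·| = √(15²+2²) = √229 ≈ 15.133, ∠ = arctan(2/15) ≈ 7.59°
pole (s+40): 40 + j2 → |·| = √(40²+2²) = √1604 ≈ 40.05, ∠ = arctan(2/40) ≈ 2.86°
∠G = 34.15° − 10.45° = 23.70°

23.7°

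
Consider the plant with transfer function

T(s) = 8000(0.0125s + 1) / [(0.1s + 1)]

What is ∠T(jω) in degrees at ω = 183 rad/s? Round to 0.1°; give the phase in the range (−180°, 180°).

-20.5°

At ω = 183 rad/s:
zero (1 + j183·0.0125) = 1 + j2.2875 → |·| ≈ 2.4965, ∠ ≈ 66.39°
pole (1 + j183·0.1) = 1 + j18.3 → |·| ≈ 18.327, ∠ ≈ 86.87°
∠T = (66.39°) − (86.87°) = -20.48°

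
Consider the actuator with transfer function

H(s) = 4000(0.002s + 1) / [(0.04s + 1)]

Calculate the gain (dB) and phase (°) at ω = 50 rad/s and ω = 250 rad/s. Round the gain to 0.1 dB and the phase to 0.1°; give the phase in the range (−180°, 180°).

At ω = 50 rad/s:
zero (1 + j50·0.002) = 1 + j0.1 → |·| ≈ 1.005, ∠ ≈ 5.71°
pole (1 + j50·0.04) = 1 + j2 → |·| ≈ 2.2361, ∠ ≈ 63.43°
|H| = 4000 · 1.005 / (2.2361) ≈ 1797.8
Gain = 20 log₁₀(1797.8) ≈ 65.09 dB
∠H = (5.71°) − (63.43°) = -57.72°

At ω = 250 rad/s:
zero (1 + j250·0.002) = 1 + j0.5 → |·| ≈ 1.118, ∠ ≈ 26.57°
pole (1 + j250·0.04) = 1 + j10 → |·| ≈ 10.05, ∠ ≈ 84.29°
|H| = 4000 · 1.118 / (10.05) ≈ 444.98
Gain = 20 log₁₀(444.98) ≈ 52.97 dB
∠H = (26.57°) − (84.29°) = -57.72°

ω = 50: 65.1 dB, -57.7°; ω = 250: 53.0 dB, -57.7°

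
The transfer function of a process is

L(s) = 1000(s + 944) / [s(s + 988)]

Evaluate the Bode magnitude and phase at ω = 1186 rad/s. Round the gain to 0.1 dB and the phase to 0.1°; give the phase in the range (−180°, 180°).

At s = jω = j1186:
zero (s+944): 944 + j1186 → |·| = √(944²+1186²) = √2297732 ≈ 1515.8, ∠ = arctan(1186/944) ≈ 51.48°
pole (s+988): 988 + j1186 → |·| = √(988²+1186²) = √2382740 ≈ 1543.6, ∠ = arctan(1186/988) ≈ 50.20°
pole at origin: |s| = 1186, ∠ = 90.00° (in denominator)
|L| = 1000 · 1515.8 / 1.8307e+06 ≈ 0.82799
Gain = 20 log₁₀(0.82799) ≈ -1.64 dB
∠L = 51.48° − 140.20° = -88.72°

-1.6 dB, -88.7°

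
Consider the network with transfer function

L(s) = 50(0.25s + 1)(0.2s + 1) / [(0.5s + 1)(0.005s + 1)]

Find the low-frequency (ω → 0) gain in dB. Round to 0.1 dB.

L(0) = 50 · 1 / 1 = 50
20 log₁₀(50) ≈ 33.98 dB

34.0 dB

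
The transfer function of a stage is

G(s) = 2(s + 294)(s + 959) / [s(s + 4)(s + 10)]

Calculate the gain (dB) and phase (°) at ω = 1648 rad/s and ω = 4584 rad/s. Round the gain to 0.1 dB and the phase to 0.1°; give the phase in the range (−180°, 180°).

At s = jω = j1648:
zero (s+294): 294 + j1648 → |·| = √(294²+1648²) = √2802340 ≈ 1674, ∠ = arctan(1648/294) ≈ 79.88°
zero (s+959): 959 + j1648 → |·| = √(959²+1648²) = √3635585 ≈ 1906.7, ∠ = arctan(1648/959) ≈ 59.80°
pole (s+4): 4 + j1648 → |·| = √(4²+1648²) = √2715920 ≈ 1648, ∠ = arctan(1648/4) ≈ 89.86°
pole (s+10): 10 + j1648 → |·| = √(10²+1648²) = √2716004 ≈ 1648, ∠ = arctan(1648/10) ≈ 89.65°
pole at origin: |s| = 1648, ∠ = 90.00° (in denominator)
|G| = 2 · 3.1918e+06 / 4.4758e+09 ≈ 0.0014262
Gain = 20 log₁₀(0.0014262) ≈ -56.92 dB
∠G = 139.68° − 269.51° = -129.83°

At s = jω = j4584:
zero (s+294): 294 + j4584 → |·| = √(294²+4584²) = √21099492 ≈ 4593.4, ∠ = arctan(4584/294) ≈ 86.33°
zero (s+959): 959 + j4584 → |·| = √(959²+4584²) = √21932737 ≈ 4683.2, ∠ = arctan(4584/959) ≈ 78.18°
pole (s+4): 4 + j4584 → |·| = √(4²+4584²) = √21013072 ≈ 4584, ∠ = arctan(4584/4) ≈ 89.95°
pole (s+10): 10 + j4584 → |·| = √(10²+4584²) = √21013156 ≈ 4584, ∠ = arctan(4584/10) ≈ 89.88°
pole at origin: |s| = 4584, ∠ = 90.00° (in denominator)
|G| = 2 · 2.1512e+07 / 9.6324e+10 ≈ 0.00044666
Gain = 20 log₁₀(0.00044666) ≈ -67.00 dB
∠G = 164.51° − 269.83° = -105.32°

ω = 1648: -56.9 dB, -129.8°; ω = 4584: -67.0 dB, -105.3°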